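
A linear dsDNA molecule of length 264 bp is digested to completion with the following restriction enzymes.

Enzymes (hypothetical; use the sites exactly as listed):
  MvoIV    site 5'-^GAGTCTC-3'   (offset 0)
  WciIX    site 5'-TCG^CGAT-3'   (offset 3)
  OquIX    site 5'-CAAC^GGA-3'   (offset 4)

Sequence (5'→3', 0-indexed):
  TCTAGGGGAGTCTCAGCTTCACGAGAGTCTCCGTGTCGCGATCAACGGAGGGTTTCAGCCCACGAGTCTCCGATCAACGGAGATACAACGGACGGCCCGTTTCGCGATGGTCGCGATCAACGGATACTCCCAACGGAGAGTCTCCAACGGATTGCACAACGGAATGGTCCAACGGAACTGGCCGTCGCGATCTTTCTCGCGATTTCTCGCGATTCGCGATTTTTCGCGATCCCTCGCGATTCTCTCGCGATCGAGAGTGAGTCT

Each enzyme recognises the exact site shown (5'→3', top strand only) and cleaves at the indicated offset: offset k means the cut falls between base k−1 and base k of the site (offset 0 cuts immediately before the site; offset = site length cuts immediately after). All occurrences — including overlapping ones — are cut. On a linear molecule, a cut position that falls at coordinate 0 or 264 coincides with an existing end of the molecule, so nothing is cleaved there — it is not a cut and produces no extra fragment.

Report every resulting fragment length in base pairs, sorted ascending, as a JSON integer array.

Scan for sites:
  MvoIV GAGTCTC/0: at [7, 24, 63, 137] ⇒ [7, 24, 63, 137]
  WciIX TCGCGAT/3: at [35, 101, 110, 184, 196, 206, 213, 223, 233, 244] ⇒ [38, 104, 113, 187, 199, 209, 216, 226, 236, 247]
  OquIX CAACGGA/4: at [42, 74, 85, 117, 130, 144, 156, 169] ⇒ [46, 78, 89, 121, 134, 148, 160, 173]

All cut coordinates (distinct, sorted): [7, 24, 38, 46, 63, 78, 89, 104, 113, 121, 134, 137, 148, 160, 173, 187, 199, 209, 216, 226, 236, 247]

Fragment lengths:
  [0,7): 7 bp
  [7,24): 17 bp
  [24,38): 14 bp
  [38,46): 8 bp
  [46,63): 17 bp
  [63,78): 15 bp
  [78,89): 11 bp
  [89,104): 15 bp
  [104,113): 9 bp
  [113,121): 8 bp
  [121,134): 13 bp
  [134,137): 3 bp
  [137,148): 11 bp
  [148,160): 12 bp
  [160,173): 13 bp
  [173,187): 14 bp
  [187,199): 12 bp
  [199,209): 10 bp
  [209,216): 7 bp
  [216,226): 10 bp
  [226,236): 10 bp
  [236,247): 11 bp
  [247,264): 17 bp

[3,7,7,8,8,9,10,10,10,11,11,11,12,12,13,13,14,14,15,15,17,17,17]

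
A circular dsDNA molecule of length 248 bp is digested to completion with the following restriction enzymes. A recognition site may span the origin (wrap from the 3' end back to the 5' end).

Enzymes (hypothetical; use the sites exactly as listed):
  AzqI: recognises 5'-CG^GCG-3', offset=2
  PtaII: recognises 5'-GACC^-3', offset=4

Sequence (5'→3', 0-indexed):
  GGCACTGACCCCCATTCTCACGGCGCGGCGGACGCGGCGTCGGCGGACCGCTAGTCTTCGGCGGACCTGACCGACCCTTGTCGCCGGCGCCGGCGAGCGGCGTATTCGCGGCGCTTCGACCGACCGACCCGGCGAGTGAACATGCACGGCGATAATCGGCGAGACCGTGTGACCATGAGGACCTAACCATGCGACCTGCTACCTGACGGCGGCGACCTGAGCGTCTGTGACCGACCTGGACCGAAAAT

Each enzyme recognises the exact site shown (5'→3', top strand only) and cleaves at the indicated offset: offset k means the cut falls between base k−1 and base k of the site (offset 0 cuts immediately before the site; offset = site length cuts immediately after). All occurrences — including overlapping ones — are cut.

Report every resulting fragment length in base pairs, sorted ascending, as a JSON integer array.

[2,3,4,4,4,4,5,5,6,6,6,6,7,7,7,8,8,9,9,10,10,11,11,11,12,12,13,15,16,17]

Scan for sites:
  AzqI (CGGCG, off=2): starts [20, 25, 34, 40, 58, 84, 90, 97, 108, 129, 146, 156, 206, 209] → cuts [22, 27, 36, 42, 60, 86, 92, 99, 110, 131, 148, 158, 208, 211]
  PtaII (GACC, off=4): starts [6, 45, 63, 68, 72, 117, 121, 125, 162, 170, 179, 192, 213, 228, 232, 238] → cuts [10, 49, 67, 72, 76, 121, 125, 129, 166, 174, 183, 196, 217, 232, 236, 242]

All cut coordinates (distinct, sorted): [10, 22, 27, 36, 42, 49, 60, 67, 72, 76, 86, 92, 99, 110, 121, 125, 129, 131, 148, 158, 166, 174, 183, 196, 208, 211, 217, 232, 236, 242]

Fragment lengths:
  10→22: 12 bp
  22→27: 5 bp
  27→36: 9 bp
  36→42: 6 bp
  42→49: 7 bp
  49→60: 11 bp
  60→67: 7 bp
  67→72: 5 bp
  72→76: 4 bp
  76→86: 10 bp
  86→92: 6 bp
  92→99: 7 bp
  99→110: 11 bp
  110→121: 11 bp
  121→125: 4 bp
  125→129: 4 bp
  129→131: 2 bp
  131→148: 17 bp
  148→158: 10 bp
  158→166: 8 bp
  166→174: 8 bp
  174→183: 9 bp
  183→196: 13 bp
  196→208: 12 bp
  208→211: 3 bp
  211→217: 6 bp
  217→232: 15 bp
  232→236: 4 bp
  236→242: 6 bp
  242→10 (wrap): 248-242+10 = 16 bp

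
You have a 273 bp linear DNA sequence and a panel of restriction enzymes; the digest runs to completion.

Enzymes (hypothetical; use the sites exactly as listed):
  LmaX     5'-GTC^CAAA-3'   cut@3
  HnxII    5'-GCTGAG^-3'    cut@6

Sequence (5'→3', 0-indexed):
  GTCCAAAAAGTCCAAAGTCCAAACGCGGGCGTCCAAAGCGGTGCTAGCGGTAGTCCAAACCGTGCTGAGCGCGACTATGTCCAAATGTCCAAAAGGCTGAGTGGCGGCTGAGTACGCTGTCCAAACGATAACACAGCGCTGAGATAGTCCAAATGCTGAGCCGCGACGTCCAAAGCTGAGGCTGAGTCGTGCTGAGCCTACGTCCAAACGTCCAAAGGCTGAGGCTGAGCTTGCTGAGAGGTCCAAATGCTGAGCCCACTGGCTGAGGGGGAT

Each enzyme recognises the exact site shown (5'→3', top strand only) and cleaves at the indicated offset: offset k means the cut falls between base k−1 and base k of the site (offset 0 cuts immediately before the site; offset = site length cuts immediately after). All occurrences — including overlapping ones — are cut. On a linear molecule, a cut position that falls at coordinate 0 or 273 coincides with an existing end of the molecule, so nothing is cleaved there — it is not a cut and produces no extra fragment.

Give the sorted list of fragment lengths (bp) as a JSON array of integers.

Site scan:
  LmaX GTCCAAA/3: at [0, 9, 16, 30, 52, 78, 86, 118, 146, 167, 201, 209, 240] ⇒ [3, 12, 19, 33, 55, 81, 89, 121, 149, 170, 204, 212, 243]
  HnxII GCTGAG/6: at [63, 95, 106, 137, 154, 174, 180, 190, 217, 223, 232, 248, 261] ⇒ [69, 101, 112, 143, 160, 180, 186, 196, 223, 229, 238, 254, 267]

Pooled cuts: [3, 12, 19, 33, 55, 69, 81, 89, 101, 112, 121, 143, 149, 160, 170, 180, 186, 196, 204, 212, 223, 229, 238, 243, 254, 267]

Fragment lengths:
  [0,3): 3 bp
  [3,12): 9 bp
  [12,19): 7 bp
  [19,33): 14 bp
  [33,55): 22 bp
  [55,69): 14 bp
  [69,81): 12 bp
  [81,89): 8 bp
  [89,101): 12 bp
  [101,112): 11 bp
  [112,121): 9 bp
  [121,143): 22 bp
  [143,149): 6 bp
  [149,160): 11 bp
  [160,170): 10 bp
  [170,180): 10 bp
  [180,186): 6 bp
  [186,196): 10 bp
  [196,204): 8 bp
  [204,212): 8 bp
  [212,223): 11 bp
  [223,229): 6 bp
  [229,238): 9 bp
  [238,243): 5 bp
  [243,254): 11 bp
  [254,267): 13 bp
  [267,273): 6 bp

[3,5,6,6,6,6,7,8,8,8,9,9,9,10,10,10,11,11,11,11,12,12,13,14,14,22,22]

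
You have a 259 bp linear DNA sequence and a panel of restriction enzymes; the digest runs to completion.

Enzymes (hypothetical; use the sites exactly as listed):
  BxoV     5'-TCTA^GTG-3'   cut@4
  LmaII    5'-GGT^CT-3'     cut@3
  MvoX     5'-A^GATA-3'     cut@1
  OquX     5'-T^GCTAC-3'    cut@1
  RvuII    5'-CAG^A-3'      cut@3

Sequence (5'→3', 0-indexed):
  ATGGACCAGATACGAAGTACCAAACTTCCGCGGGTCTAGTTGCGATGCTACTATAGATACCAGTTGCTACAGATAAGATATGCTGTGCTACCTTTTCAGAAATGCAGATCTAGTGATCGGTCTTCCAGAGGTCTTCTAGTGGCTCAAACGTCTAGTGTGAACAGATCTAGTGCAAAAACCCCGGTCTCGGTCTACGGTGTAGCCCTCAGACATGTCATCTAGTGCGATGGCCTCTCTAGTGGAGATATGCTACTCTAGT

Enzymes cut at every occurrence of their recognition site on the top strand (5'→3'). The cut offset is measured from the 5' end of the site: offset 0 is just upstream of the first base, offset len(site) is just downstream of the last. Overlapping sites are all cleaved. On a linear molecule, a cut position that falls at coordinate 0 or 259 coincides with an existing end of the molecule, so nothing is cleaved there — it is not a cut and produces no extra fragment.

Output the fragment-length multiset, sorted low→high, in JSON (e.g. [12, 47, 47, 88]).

[1,1,4,4,5,5,5,5,6,6,6,7,8,8,9,9,10,10,10,11,11,12,13,16,16,17,18,26]

Site scan:
  BxoV (TCTAGTG, off=4): starts [108, 134, 150, 165, 217, 234] → cuts [112, 138, 154, 169, 221, 238]
  LmaII (GGTCT, off=3): starts [32, 118, 129, 182, 188] → cuts [35, 121, 132, 185, 191]
  MvoX (AGATA, off=1): starts [7, 54, 70, 75, 242] → cuts [8, 55, 71, 76, 243]
  OquX (TGCTAC, off=1): starts [45, 64, 85, 247] → cuts [46, 65, 86, 248]
  RvuII (CAGA, off=3): starts [6, 69, 96, 104, 125, 161, 206] → cuts [9, 72, 99, 107, 128, 164, 209]

All cut coordinates (distinct, sorted): [8, 9, 35, 46, 55, 65, 71, 72, 76, 86, 99, 107, 112, 121, 128, 132, 138, 154, 164, 169, 185, 191, 209, 221, 238, 243, 248]

Fragments:
  [0,8): 8 bp
  [8,9): 1 bp
  [9,35): 26 bp
  [35,46): 11 bp
  [46,55): 9 bp
  [55,65): 10 bp
  [65,71): 6 bp
  [71,72): 1 bp
  [72,76): 4 bp
  [76,86): 10 bp
  [86,99): 13 bp
  [99,107): 8 bp
  [107,112): 5 bp
  [112,121): 9 bp
  [121,128): 7 bp
  [128,132): 4 bp
  [132,138): 6 bp
  [138,154): 16 bp
  [154,164): 10 bp
  [164,169): 5 bp
  [169,185): 16 bp
  [185,191): 6 bp
  [191,209): 18 bp
  [209,221): 12 bp
  [221,238): 17 bp
  [238,243): 5 bp
  [243,248): 5 bp
  [248,259): 11 bp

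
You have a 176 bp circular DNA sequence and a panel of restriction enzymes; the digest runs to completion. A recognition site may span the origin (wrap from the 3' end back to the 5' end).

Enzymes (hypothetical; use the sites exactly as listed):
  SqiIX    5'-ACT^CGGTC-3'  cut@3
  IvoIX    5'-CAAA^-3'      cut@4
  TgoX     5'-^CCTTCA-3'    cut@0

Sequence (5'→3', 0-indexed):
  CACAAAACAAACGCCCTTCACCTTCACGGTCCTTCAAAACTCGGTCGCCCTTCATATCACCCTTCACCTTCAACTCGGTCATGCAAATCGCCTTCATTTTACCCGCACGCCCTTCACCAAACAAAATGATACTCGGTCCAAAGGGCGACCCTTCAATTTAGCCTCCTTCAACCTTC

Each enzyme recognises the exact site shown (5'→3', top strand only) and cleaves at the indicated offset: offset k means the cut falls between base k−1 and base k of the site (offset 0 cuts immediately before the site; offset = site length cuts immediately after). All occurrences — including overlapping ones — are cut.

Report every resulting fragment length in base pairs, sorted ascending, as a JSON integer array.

[3,3,3,4,5,6,6,7,7,8,8,9,9,10,11,12,12,15,18,20]

Scan for sites:
  SqiIX (ACTCGGTC, off=3): starts [38, 72, 130] → cuts [41, 75, 133]
  IvoIX (CAAA, off=4): starts [2, 7, 34, 83, 117, 121, 138] → cuts [6, 11, 38, 87, 121, 125, 142]
  TgoX (CCTTCA, off=0): starts [14, 20, 30, 48, 60, 66, 90, 110, 149, 164] → cuts [14, 20, 30, 48, 60, 66, 90, 110, 149, 164]

Pooled cuts: [6, 11, 14, 20, 30, 38, 41, 48, 60, 66, 75, 87, 90, 110, 121, 125, 133, 142, 149, 164]

Fragment lengths:
  6→11: 5 bp
  11→14: 3 bp
  14→20: 6 bp
  20→30: 10 bp
  30→38: 8 bp
  38→41: 3 bp
  41→48: 7 bp
  48→60: 12 bp
  60→66: 6 bp
  66→75: 9 bp
  75→87: 12 bp
  87→90: 3 bp
  90→110: 20 bp
  110→121: 11 bp
  121→125: 4 bp
  125→133: 8 bp
  133→142: 9 bp
  142→149: 7 bp
  149→164: 15 bp
  164→6 (wrap): 176-164+6 = 18 bp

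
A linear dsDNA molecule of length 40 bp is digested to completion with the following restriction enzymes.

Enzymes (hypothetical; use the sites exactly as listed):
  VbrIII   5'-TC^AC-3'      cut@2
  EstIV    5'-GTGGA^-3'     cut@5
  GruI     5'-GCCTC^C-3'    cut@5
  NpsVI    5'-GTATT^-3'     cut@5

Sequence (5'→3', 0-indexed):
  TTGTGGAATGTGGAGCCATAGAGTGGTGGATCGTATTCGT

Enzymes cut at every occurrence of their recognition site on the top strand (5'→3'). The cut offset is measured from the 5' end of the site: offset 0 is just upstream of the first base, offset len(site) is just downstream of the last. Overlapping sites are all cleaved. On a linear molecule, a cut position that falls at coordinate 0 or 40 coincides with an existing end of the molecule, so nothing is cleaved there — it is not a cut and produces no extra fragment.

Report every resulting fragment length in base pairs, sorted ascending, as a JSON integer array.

[3,7,7,7,16]

Site scan:
  VbrIII (TCAC, off=2): no sites
  EstIV GTGGA/5: at [2, 9, 25] ⇒ [7, 14, 30]
  GruI (GCCTCC, off=5): no sites
  NpsVI GTATT/5: at [32] ⇒ [37]

Pooled cuts: [7, 14, 30, 37]

Fragments:
  [0,7): 7 bp
  [7,14): 7 bp
  [14,30): 16 bp
  [30,37): 7 bp
  [37,40): 3 bp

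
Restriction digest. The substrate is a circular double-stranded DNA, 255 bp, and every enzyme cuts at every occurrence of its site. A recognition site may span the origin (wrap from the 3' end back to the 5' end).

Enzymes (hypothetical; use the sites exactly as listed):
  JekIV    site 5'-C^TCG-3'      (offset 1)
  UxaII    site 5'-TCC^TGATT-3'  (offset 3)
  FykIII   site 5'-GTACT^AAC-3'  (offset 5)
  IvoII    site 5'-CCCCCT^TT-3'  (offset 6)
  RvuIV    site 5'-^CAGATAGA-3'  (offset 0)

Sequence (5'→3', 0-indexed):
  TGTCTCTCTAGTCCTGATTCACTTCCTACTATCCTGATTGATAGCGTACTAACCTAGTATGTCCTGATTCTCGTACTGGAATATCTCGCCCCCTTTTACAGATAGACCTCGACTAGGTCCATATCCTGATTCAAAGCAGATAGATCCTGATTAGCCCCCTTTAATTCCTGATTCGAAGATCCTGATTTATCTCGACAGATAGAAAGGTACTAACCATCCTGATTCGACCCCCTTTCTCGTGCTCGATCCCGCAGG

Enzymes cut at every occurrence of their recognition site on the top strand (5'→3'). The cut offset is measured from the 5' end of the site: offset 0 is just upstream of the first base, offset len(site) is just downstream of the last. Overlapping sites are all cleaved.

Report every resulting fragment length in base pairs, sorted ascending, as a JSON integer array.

[3,4,4,6,6,8,8,9,9,10,10,11,13,14,14,14,15,16,16,18,20,27]

Per-enzyme occurrences:
  JekIV CTCG/1: at [69, 84, 107, 190, 235, 241] ⇒ [70, 85, 108, 191, 236, 242]
  UxaII TCCTGATT/3: at [11, 31, 61, 123, 144, 165, 179, 216] ⇒ [14, 34, 64, 126, 147, 168, 182, 219]
  FykIII GTACTAAC/5: at [45, 206] ⇒ [50, 211]
  IvoII CCCCCTTT/6: at [88, 154, 227] ⇒ [94, 160, 233]
  RvuIV CAGATAGA/0: at [98, 136, 195] ⇒ [98, 136, 195]

Pooled cuts: [14, 34, 50, 64, 70, 85, 94, 98, 108, 126, 136, 147, 160, 168, 182, 191, 195, 211, 219, 233, 236, 242]

Fragments:
  14→34: 20 bp
  34→50: 16 bp
  50→64: 14 bp
  64→70: 6 bp
  70→85: 15 bp
  85→94: 9 bp
  94→98: 4 bp
  98→108: 10 bp
  108→126: 18 bp
  126→136: 10 bp
  136→147: 11 bp
  147→160: 13 bp
  160→168: 8 bp
  168→182: 14 bp
  182→191: 9 bp
  191→195: 4 bp
  195→211: 16 bp
  211→219: 8 bp
  219→233: 14 bp
  233→236: 3 bp
  236→242: 6 bp
  242→14 (wrap): 255-242+14 = 27 bp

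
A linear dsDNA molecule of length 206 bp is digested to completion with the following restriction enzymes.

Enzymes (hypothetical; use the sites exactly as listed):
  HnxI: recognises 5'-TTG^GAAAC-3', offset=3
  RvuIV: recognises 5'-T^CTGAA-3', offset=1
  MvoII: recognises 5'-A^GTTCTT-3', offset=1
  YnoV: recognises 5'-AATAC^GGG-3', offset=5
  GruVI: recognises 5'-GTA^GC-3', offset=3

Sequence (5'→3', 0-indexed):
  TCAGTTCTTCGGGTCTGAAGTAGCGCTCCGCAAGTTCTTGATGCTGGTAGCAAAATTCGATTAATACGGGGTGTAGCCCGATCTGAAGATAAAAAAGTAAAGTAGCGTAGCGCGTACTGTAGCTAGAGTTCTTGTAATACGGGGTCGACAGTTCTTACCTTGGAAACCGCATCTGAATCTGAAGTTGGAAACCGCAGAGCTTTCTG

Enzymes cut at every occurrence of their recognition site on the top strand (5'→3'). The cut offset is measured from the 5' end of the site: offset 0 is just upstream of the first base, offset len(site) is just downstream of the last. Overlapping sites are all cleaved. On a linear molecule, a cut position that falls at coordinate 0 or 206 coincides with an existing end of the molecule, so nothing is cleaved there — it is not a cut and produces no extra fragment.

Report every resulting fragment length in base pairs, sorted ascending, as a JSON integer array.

Per-enzyme occurrences:
  HnxI (TTGGAAAC, off=3): starts [159, 184] → cuts [162, 187]
  RvuIV (TCTGAA, off=1): starts [13, 81, 171, 177] → cuts [14, 82, 172, 178]
  MvoII (AGTTCTT, off=1): starts [2, 32, 126, 149] → cuts [3, 33, 127, 150]
  YnoV (AATACGGG, off=5): starts [62, 135] → cuts [67, 140]
  GruVI (GTAGC, off=3): starts [19, 46, 72, 101, 106, 118] → cuts [22, 49, 75, 104, 109, 121]

Pooled cuts: [3, 14, 22, 33, 49, 67, 75, 82, 104, 109, 121, 127, 140, 150, 162, 172, 178, 187]

Fragments:
  [0,3): 3 bp
  [3,14): 11 bp
  [14,22): 8 bp
  [22,33): 11 bp
  [33,49): 16 bp
  [49,67): 18 bp
  [67,75): 8 bp
  [75,82): 7 bp
  [82,104): 22 bp
  [104,109): 5 bp
  [109,121): 12 bp
  [121,127): 6 bp
  [127,140): 13 bp
  [140,150): 10 bp
  [150,162): 12 bp
  [162,172): 10 bp
  [172,178): 6 bp
  [178,187): 9 bp
  [187,206): 19 bp

[3,5,6,6,7,8,8,9,10,10,11,11,12,12,13,16,18,19,22]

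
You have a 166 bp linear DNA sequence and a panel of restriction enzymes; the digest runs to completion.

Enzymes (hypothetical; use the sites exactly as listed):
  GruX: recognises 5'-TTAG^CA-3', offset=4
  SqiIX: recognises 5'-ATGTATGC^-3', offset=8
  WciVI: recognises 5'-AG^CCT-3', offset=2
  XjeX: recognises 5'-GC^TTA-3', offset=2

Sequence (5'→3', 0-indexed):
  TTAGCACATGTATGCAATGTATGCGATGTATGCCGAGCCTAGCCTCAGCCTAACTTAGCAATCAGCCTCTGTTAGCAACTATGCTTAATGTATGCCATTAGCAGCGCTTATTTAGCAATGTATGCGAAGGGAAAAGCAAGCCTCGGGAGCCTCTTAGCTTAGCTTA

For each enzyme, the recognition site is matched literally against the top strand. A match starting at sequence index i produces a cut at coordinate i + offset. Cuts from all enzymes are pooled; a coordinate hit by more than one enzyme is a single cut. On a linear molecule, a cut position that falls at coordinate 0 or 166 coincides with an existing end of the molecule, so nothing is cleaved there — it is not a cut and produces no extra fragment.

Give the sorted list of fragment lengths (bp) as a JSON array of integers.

[3,4,4,5,5,6,6,6,7,8,9,9,9,9,9,10,10,10,11,11,15]

Scan for sites:
  GruX TTAGCA/4: at [0, 54, 71, 97, 111] ⇒ [4, 58, 75, 101, 115]
  SqiIX ATGTATGC/8: at [7, 16, 25, 87, 117] ⇒ [15, 24, 33, 95, 125]
  WciVI AGCCT/2: at [35, 40, 46, 63, 138, 147] ⇒ [37, 42, 48, 65, 140, 149]
  XjeX GCTTA/2: at [82, 105, 156, 161] ⇒ [84, 107, 158, 163]

All cut coordinates (distinct, sorted): [4, 15, 24, 33, 37, 42, 48, 58, 65, 75, 84, 95, 101, 107, 115, 125, 140, 149, 158, 163]

Fragment lengths:
  [0,4): 4 bp
  [4,15): 11 bp
  [15,24): 9 bp
  [24,33): 9 bp
  [33,37): 4 bp
  [37,42): 5 bp
  [42,48): 6 bp
  [48,58): 10 bp
  [58,65): 7 bp
  [65,75): 10 bp
  [75,84): 9 bp
  [84,95): 11 bp
  [95,101): 6 bp
  [101,107): 6 bp
  [107,115): 8 bp
  [115,125): 10 bp
  [125,140): 15 bp
  [140,149): 9 bp
  [149,158): 9 bp
  [158,163): 5 bp
  [163,166): 3 bp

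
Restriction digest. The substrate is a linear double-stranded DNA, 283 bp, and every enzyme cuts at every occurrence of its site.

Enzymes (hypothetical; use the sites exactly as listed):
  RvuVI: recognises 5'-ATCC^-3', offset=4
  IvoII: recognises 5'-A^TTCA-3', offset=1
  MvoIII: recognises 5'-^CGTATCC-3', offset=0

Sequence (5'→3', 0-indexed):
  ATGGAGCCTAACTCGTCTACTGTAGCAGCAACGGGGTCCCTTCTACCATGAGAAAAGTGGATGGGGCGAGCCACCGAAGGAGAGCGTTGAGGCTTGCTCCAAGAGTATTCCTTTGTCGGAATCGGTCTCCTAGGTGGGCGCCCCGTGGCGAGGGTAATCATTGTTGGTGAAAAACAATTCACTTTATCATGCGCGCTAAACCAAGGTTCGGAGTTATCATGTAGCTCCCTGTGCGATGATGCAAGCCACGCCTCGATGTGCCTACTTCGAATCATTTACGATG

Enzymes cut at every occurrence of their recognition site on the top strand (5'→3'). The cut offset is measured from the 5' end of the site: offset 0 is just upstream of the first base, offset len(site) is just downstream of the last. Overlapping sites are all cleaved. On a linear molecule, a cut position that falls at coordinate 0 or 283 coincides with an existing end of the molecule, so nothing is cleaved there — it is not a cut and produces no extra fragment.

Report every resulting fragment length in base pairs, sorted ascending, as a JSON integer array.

[106,177]

Per-enzyme occurrences:
  RvuVI (ATCC, off=4): no sites
  IvoII ATTCA/1: at [176] ⇒ [177]
  MvoIII (CGTATCC, off=0): no sites

Pooled cuts: [177]

Fragments:
  [0,177): 177 bp
  [177,283): 106 bp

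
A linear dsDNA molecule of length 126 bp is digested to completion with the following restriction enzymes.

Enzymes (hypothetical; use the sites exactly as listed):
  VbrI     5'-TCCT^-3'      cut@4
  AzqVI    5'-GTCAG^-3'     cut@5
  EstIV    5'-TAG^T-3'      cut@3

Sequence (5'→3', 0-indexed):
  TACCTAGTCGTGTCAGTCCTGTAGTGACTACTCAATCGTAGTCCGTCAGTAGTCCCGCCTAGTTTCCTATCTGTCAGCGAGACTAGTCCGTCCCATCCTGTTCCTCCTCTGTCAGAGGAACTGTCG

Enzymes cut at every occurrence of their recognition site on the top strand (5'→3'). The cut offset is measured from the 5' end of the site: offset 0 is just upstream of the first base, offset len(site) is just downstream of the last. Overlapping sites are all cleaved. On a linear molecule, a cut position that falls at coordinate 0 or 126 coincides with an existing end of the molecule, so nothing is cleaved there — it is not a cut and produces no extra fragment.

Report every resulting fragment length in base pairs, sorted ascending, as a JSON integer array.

Per-enzyme occurrences:
  VbrI TCCT/4: at [16, 64, 95, 101, 104] ⇒ [20, 68, 99, 105, 108]
  AzqVI GTCAG/5: at [11, 44, 72, 110] ⇒ [16, 49, 77, 115]
  EstIV TAGT/3: at [4, 21, 38, 49, 59, 83] ⇒ [7, 24, 41, 52, 62, 86]

Pooled cuts: [7, 16, 20, 24, 41, 49, 52, 62, 68, 77, 86, 99, 105, 108, 115]

Fragments:
  [0,7): 7 bp
  [7,16): 9 bp
  [16,20): 4 bp
  [20,24): 4 bp
  [24,41): 17 bp
  [41,49): 8 bp
  [49,52): 3 bp
  [52,62): 10 bp
  [62,68): 6 bp
  [68,77): 9 bp
  [77,86): 9 bp
  [86,99): 13 bp
  [99,105): 6 bp
  [105,108): 3 bp
  [108,115): 7 bp
  [115,126): 11 bp

[3,3,4,4,6,6,7,7,8,9,9,9,10,11,13,17]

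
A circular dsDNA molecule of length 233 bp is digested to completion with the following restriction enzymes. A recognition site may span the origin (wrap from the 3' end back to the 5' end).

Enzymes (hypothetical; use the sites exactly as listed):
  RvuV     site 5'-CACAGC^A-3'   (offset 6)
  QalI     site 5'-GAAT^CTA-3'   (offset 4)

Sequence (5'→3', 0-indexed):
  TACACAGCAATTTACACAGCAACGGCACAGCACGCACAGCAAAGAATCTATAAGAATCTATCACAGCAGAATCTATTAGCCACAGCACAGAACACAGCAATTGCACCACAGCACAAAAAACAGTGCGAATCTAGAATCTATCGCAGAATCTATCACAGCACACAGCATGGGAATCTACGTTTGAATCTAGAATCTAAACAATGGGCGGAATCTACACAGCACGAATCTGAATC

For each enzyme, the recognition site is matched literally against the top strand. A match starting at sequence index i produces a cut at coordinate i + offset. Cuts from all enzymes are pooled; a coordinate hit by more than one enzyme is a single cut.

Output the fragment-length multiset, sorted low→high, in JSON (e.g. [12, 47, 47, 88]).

Per-enzyme occurrences:
  RvuV CACAGCA/6: at [2, 14, 25, 34, 61, 80, 92, 106, 153, 160, 214] ⇒ [8, 20, 31, 40, 67, 86, 98, 112, 159, 166, 220]
  QalI GAATCTA/4: at [43, 53, 68, 126, 133, 145, 170, 182, 189, 207, 228] ⇒ [47, 57, 72, 130, 137, 149, 174, 186, 193, 211, 232]

Pooled cuts: [8, 20, 31, 40, 47, 57, 67, 72, 86, 98, 112, 130, 137, 149, 159, 166, 174, 186, 193, 211, 220, 232]

Fragments:
  8→20: 12 bp
  20→31: 11 bp
  31→40: 9 bp
  40→47: 7 bp
  47→57: 10 bp
  57→67: 10 bp
  67→72: 5 bp
  72→86: 14 bp
  86→98: 12 bp
  98→112: 14 bp
  112→130: 18 bp
  130→137: 7 bp
  137→149: 12 bp
  149→159: 10 bp
  159→166: 7 bp
  166→174: 8 bp
  174→186: 12 bp
  186→193: 7 bp
  193→211: 18 bp
  211→220: 9 bp
  220→232: 12 bp
  232→8 (wrap): 233-232+8 = 9 bp

[5,7,7,7,7,8,9,9,9,10,10,10,11,12,12,12,12,12,14,14,18,18]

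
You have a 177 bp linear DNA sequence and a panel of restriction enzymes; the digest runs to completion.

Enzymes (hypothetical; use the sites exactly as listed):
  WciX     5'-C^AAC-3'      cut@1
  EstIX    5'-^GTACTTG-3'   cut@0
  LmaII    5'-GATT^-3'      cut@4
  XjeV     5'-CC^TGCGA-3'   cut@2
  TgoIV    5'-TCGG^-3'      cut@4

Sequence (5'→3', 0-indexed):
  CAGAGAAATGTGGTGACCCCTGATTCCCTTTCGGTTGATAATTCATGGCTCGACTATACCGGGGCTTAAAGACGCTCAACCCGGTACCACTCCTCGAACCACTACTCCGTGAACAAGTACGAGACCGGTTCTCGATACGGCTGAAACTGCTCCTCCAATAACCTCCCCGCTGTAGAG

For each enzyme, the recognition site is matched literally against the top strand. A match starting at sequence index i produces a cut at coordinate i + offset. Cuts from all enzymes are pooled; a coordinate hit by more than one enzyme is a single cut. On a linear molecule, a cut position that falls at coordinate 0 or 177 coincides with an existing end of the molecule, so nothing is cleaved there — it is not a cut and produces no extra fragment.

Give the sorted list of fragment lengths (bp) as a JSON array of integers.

[9,25,43,100]

Per-enzyme occurrences:
  WciX CAAC/1: at [76] ⇒ [77]
  EstIX (GTACTTG, off=0): no sites
  LmaII GATT/4: at [21] ⇒ [25]
  XjeV (CCTGCGA, off=2): no sites
  TgoIV TCGG/4: at [30] ⇒ [34]

All cut coordinates (distinct, sorted): [25, 34, 77]

Fragments:
  [0,25): 25 bp
  [25,34): 9 bp
  [34,77): 43 bp
  [77,177): 100 bp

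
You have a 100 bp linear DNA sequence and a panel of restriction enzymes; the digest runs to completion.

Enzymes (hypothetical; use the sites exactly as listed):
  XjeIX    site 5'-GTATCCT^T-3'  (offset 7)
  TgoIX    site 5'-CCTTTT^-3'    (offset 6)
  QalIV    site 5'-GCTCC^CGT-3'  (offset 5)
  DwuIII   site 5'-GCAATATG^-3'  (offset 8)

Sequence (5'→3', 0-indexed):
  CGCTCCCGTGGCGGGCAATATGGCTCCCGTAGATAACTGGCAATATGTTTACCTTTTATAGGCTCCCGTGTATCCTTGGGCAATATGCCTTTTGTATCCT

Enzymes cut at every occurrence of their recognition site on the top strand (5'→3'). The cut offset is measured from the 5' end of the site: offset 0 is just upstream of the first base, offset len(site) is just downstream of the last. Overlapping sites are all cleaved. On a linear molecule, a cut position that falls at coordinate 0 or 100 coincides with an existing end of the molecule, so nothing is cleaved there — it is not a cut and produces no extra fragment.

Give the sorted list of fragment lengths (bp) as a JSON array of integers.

[5,6,6,7,9,10,10,11,16,20]

Scan for sites:
  XjeIX (GTATCCTT, off=7): starts [69] → cuts [76]
  TgoIX (CCTTTT, off=6): starts [51, 87] → cuts [57, 93]
  QalIV (GCTCCCGT, off=5): starts [1, 22, 61] → cuts [6, 27, 66]
  DwuIII (GCAATATG, off=8): starts [14, 39, 79] → cuts [22, 47, 87]

All cut coordinates (distinct, sorted): [6, 22, 27, 47, 57, 66, 76, 87, 93]

Fragment lengths:
  [0,6): 6 bp
  [6,22): 16 bp
  [22,27): 5 bp
  [27,47): 20 bp
  [47,57): 10 bp
  [57,66): 9 bp
  [66,76): 10 bp
  [76,87): 11 bp
  [87,93): 6 bp
  [93,100): 7 bp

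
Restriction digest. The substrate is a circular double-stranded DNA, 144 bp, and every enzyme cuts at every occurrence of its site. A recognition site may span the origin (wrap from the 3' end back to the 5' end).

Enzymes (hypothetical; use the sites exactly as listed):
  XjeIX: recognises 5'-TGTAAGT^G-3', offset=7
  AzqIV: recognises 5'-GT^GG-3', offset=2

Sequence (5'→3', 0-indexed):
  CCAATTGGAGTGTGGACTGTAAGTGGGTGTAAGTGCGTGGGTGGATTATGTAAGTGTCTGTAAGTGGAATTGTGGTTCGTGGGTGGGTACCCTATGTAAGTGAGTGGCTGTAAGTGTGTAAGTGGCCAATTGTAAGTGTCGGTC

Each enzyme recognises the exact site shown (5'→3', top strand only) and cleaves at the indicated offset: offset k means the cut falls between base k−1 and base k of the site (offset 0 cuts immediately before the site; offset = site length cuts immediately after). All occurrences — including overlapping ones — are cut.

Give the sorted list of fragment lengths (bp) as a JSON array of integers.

Scan for sites:
  XjeIX TGTAAGTG/7: at [17, 27, 48, 58, 94, 108, 116, 130] ⇒ [24, 34, 55, 65, 101, 115, 123, 137]
  AzqIV GTGG/2: at [11, 22, 36, 40, 63, 71, 78, 82, 103, 121] ⇒ [13, 24, 38, 42, 65, 73, 80, 84, 105, 123]

All cut coordinates (distinct, sorted): [13, 24, 34, 38, 42, 55, 65, 73, 80, 84, 101, 105, 115, 123, 137]

Fragments:
  13→24: 11 bp
  24→34: 10 bp
  34→38: 4 bp
  38→42: 4 bp
  42→55: 13 bp
  55→65: 10 bp
  65→73: 8 bp
  73→80: 7 bp
  80→84: 4 bp
  84→101: 17 bp
  101→105: 4 bp
  105→115: 10 bp
  115→123: 8 bp
  123→137: 14 bp
  137→13 (wrap): 144-137+13 = 20 bp

[4,4,4,4,7,8,8,10,10,10,11,13,14,17,20]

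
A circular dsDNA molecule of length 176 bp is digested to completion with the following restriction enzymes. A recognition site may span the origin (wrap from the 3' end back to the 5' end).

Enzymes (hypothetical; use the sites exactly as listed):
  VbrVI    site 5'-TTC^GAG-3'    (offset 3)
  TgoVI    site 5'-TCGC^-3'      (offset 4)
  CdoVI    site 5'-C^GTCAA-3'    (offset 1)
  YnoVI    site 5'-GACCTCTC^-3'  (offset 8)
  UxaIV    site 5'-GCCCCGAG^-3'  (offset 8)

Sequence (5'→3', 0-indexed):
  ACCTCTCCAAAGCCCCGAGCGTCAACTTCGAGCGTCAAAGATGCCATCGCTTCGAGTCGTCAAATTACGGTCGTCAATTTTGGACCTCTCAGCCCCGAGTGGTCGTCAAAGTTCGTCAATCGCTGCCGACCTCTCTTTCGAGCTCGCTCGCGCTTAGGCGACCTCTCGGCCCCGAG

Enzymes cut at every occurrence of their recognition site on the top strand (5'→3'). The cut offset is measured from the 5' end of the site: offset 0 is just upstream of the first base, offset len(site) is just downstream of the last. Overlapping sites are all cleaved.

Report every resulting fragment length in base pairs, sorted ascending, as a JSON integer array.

Site scan:
  VbrVI (TTCGAG, off=3): starts [26, 50, 136] → cuts [29, 53, 139]
  TgoVI (TCGC, off=4): starts [46, 119, 143, 147] → cuts [50, 123, 147, 151]
  CdoVI (CGTCAA, off=1): starts [19, 32, 57, 71, 103, 113] → cuts [20, 33, 58, 72, 104, 114]
  YnoVI (GACCTCTC, off=8): starts [82, 127, 159, 175] → cuts [7, 90, 135, 167]
  UxaIV (GCCCCGAG, off=8): starts [11, 91, 168] → cuts [0, 19, 99]

All cut coordinates (distinct, sorted): [0, 7, 19, 20, 29, 33, 50, 53, 58, 72, 90, 99, 104, 114, 123, 135, 139, 147, 151, 167]

Fragments:
  0→7: 7 bp
  7→19: 12 bp
  19→20: 1 bp
  20→29: 9 bp
  29→33: 4 bp
  33→50: 17 bp
  50→53: 3 bp
  53→58: 5 bp
  58→72: 14 bp
  72→90: 18 bp
  90→99: 9 bp
  99→104: 5 bp
  104→114: 10 bp
  114→123: 9 bp
  123→135: 12 bp
  135→139: 4 bp
  139→147: 8 bp
  147→151: 4 bp
  151→167: 16 bp
  167→0 (wrap): 176-167+0 = 9 bp

[1,3,4,4,4,5,5,7,8,9,9,9,9,10,12,12,14,16,17,18]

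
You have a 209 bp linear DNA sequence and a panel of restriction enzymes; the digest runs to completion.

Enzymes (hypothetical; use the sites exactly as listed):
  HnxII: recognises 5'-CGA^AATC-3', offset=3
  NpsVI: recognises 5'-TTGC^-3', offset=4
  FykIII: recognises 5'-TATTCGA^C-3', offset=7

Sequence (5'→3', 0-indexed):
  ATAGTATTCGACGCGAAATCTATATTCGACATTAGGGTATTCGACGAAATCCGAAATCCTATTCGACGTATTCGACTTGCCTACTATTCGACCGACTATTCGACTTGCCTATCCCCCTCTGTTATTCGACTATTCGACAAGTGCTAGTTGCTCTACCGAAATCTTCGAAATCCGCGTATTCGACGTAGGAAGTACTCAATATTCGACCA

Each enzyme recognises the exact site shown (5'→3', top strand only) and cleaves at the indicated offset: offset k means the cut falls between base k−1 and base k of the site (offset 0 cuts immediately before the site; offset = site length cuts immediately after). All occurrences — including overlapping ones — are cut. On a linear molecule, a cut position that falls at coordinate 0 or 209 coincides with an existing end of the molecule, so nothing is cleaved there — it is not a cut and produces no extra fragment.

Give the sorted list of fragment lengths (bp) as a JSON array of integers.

Site scan:
  HnxII CGAAATC/3: at [13, 44, 51, 156, 165] ⇒ [16, 47, 54, 159, 168]
  NpsVI TTGC/4: at [76, 104, 147] ⇒ [80, 108, 151]
  FykIII TATTCGAC/7: at [4, 22, 37, 59, 68, 84, 96, 122, 130, 176, 199] ⇒ [11, 29, 44, 66, 75, 91, 103, 129, 137, 183, 206]

Pooled cuts: [11, 16, 29, 44, 47, 54, 66, 75, 80, 91, 103, 108, 129, 137, 151, 159, 168, 183, 206]

Fragment lengths:
  [0,11): 11 bp
  [11,16): 5 bp
  [16,29): 13 bp
  [29,44): 15 bp
  [44,47): 3 bp
  [47,54): 7 bp
  [54,66): 12 bp
  [66,75): 9 bp
  [75,80): 5 bp
  [80,91): 11 bp
  [91,103): 12 bp
  [103,108): 5 bp
  [108,129): 21 bp
  [129,137): 8 bp
  [137,151): 14 bp
  [151,159): 8 bp
  [159,168): 9 bp
  [168,183): 15 bp
  [183,206): 23 bp
  [206,209): 3 bp

[3,3,5,5,5,7,8,8,9,9,11,11,12,12,13,14,15,15,21,23]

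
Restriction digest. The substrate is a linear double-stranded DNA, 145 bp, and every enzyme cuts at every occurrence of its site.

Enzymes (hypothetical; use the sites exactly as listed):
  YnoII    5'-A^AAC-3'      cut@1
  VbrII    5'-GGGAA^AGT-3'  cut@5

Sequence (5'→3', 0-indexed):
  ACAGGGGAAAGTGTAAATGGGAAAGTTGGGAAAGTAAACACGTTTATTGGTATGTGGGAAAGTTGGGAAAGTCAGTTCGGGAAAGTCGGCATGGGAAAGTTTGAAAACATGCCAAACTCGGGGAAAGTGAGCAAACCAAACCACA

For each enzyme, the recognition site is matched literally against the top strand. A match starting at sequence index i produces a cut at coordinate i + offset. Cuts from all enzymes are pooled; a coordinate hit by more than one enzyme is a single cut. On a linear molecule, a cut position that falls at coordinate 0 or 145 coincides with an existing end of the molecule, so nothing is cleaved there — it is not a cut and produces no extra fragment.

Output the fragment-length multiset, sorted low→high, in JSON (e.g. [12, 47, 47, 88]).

[4,5,7,8,8,9,9,9,9,11,14,14,14,24]

Scan for sites:
  YnoII (AAAC, off=1): starts [35, 104, 113, 132, 137] → cuts [36, 105, 114, 133, 138]
  VbrII (GGGAAAGT, off=5): starts [4, 18, 27, 55, 64, 78, 92, 120] → cuts [9, 23, 32, 60, 69, 83, 97, 125]

Pooled cuts: [9, 23, 32, 36, 60, 69, 83, 97, 105, 114, 125, 133, 138]

Fragments:
  [0,9): 9 bp
  [9,23): 14 bp
  [23,32): 9 bp
  [32,36): 4 bp
  [36,60): 24 bp
  [60,69): 9 bp
  [69,83): 14 bp
  [83,97): 14 bp
  [97,105): 8 bp
  [105,114): 9 bp
  [114,125): 11 bp
  [125,133): 8 bp
  [133,138): 5 bp
  [138,145): 7 bp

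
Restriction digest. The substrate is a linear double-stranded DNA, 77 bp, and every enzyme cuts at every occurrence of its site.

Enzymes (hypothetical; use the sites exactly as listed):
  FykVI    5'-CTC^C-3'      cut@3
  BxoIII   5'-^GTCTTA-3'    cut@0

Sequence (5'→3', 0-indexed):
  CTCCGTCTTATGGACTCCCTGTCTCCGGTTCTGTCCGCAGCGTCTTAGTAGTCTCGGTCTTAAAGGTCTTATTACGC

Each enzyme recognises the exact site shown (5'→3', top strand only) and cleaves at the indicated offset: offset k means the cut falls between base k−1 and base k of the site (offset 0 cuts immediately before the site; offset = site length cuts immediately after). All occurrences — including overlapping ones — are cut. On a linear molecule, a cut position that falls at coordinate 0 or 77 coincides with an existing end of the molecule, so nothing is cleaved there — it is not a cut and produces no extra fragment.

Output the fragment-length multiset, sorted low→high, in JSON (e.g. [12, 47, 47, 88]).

[1,3,8,9,12,13,15,16]

Scan for sites:
  FykVI CTCC/3: at [0, 14, 22] ⇒ [3, 17, 25]
  BxoIII GTCTTA/0: at [4, 41, 56, 65] ⇒ [4, 41, 56, 65]

All cut coordinates (distinct, sorted): [3, 4, 17, 25, 41, 56, 65]

Fragments:
  [0,3): 3 bp
  [3,4): 1 bp
  [4,17): 13 bp
  [17,25): 8 bp
  [25,41): 16 bp
  [41,56): 15 bp
  [56,65): 9 bp
  [65,77): 12 bp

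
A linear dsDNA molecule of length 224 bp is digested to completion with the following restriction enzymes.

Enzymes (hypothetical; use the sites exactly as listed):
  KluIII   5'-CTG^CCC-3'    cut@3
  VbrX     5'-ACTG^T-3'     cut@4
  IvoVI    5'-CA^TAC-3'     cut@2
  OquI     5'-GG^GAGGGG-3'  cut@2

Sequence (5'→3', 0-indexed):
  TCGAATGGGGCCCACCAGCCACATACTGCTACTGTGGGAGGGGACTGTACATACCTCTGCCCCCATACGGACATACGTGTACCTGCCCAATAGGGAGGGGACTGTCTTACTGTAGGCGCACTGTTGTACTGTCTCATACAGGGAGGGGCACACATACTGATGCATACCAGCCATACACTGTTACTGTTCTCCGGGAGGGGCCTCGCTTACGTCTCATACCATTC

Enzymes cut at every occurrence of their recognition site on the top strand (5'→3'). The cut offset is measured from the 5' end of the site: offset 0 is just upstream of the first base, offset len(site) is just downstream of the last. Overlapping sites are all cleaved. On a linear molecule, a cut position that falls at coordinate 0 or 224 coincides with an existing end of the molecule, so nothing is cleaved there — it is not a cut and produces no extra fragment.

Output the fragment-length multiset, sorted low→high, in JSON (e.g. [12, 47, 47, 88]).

Scan for sites:
  KluIII (CTGCCC, off=3): starts [56, 82] → cuts [59, 85]
  VbrX (ACTGT, off=4): starts [30, 43, 100, 108, 119, 127, 176, 182] → cuts [34, 47, 104, 112, 123, 131, 180, 186]
  IvoVI (CATAC, off=2): starts [21, 49, 63, 71, 134, 152, 162, 171, 214] → cuts [23, 51, 65, 73, 136, 154, 164, 173, 216]
  OquI (GGGAGGGG, off=2): starts [35, 92, 140, 192] → cuts [37, 94, 142, 194]

Pooled cuts: [23, 34, 37, 47, 51, 59, 65, 73, 85, 94, 104, 112, 123, 131, 136, 142, 154, 164, 173, 180, 186, 194, 216]

Fragment lengths:
  [0,23): 23 bp
  [23,34): 11 bp
  [34,37): 3 bp
  [37,47): 10 bp
  [47,51): 4 bp
  [51,59): 8 bp
  [59,65): 6 bp
  [65,73): 8 bp
  [73,85): 12 bp
  [85,94): 9 bp
  [94,104): 10 bp
  [104,112): 8 bp
  [112,123): 11 bp
  [123,131): 8 bp
  [131,136): 5 bp
  [136,142): 6 bp
  [142,154): 12 bp
  [154,164): 10 bp
  [164,173): 9 bp
  [173,180): 7 bp
  [180,186): 6 bp
  [186,194): 8 bp
  [194,216): 22 bp
  [216,224): 8 bp

[3,4,5,6,6,6,7,8,8,8,8,8,8,9,9,10,10,10,11,11,12,12,22,23]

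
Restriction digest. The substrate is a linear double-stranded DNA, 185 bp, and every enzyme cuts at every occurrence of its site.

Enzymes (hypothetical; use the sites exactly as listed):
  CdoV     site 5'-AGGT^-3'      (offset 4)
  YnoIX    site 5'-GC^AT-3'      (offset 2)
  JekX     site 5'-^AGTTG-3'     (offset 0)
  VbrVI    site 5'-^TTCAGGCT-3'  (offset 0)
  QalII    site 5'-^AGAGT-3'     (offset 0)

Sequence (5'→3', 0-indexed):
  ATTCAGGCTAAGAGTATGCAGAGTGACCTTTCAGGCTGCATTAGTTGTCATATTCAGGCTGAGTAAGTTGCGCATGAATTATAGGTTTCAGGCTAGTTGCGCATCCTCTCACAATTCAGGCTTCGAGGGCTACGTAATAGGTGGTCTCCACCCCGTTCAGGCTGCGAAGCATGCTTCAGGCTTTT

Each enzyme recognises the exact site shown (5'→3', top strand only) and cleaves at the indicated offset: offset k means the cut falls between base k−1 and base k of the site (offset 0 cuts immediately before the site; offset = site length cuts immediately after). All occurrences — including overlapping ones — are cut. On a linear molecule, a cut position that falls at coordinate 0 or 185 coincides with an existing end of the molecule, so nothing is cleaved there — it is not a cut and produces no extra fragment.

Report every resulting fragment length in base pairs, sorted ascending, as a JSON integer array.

[1,3,4,8,8,8,9,9,10,10,10,11,12,13,13,13,15,28]

Per-enzyme occurrences:
  CdoV (AGGT, off=4): starts [82, 138] → cuts [86, 142]
  YnoIX (GCAT, off=2): starts [37, 71, 100, 168] → cuts [39, 73, 102, 170]
  JekX (AGTTG, off=0): starts [42, 65, 94] → cuts [42, 65, 94]
  VbrVI (TTCAGGCT, off=0): starts [1, 29, 52, 86, 114, 155, 174] → cuts [1, 29, 52, 86, 114, 155, 174]
  QalII (AGAGT, off=0): starts [10, 19] → cuts [10, 19]

All cut coordinates (distinct, sorted): [1, 10, 19, 29, 39, 42, 52, 65, 73, 86, 94, 102, 114, 142, 155, 170, 174]

Fragment lengths:
  [0,1): 1 bp
  [1,10): 9 bp
  [10,19): 9 bp
  [19,29): 10 bp
  [29,39): 10 bp
  [39,42): 3 bp
  [42,52): 10 bp
  [52,65): 13 bp
  [65,73): 8 bp
  [73,86): 13 bp
  [86,94): 8 bp
  [94,102): 8 bp
  [102,114): 12 bp
  [114,142): 28 bp
  [142,155): 13 bp
  [155,170): 15 bp
  [170,174): 4 bp
  [174,185): 11 bp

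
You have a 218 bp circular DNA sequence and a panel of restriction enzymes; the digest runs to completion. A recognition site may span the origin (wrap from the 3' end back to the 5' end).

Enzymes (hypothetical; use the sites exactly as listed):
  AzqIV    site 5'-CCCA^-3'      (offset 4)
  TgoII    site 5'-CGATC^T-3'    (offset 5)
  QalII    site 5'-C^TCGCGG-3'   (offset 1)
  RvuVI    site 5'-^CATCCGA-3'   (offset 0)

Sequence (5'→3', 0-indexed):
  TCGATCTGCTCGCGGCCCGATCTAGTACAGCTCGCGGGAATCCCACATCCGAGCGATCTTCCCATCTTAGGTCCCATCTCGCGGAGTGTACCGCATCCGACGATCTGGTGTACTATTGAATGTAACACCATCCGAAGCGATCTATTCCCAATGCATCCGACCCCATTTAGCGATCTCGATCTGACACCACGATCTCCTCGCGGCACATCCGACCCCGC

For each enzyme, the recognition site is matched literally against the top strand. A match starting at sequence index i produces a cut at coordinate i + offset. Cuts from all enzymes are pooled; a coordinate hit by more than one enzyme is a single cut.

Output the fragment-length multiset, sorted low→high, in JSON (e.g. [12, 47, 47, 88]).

Per-enzyme occurrences:
  AzqIV CCCA/4: at [41, 60, 72, 146, 161] ⇒ [45, 64, 76, 150, 165]
  TgoII CGATCT/5: at [1, 17, 53, 100, 137, 170, 176, 189] ⇒ [6, 22, 58, 105, 142, 175, 181, 194]
  QalII CTCGCGG/1: at [8, 30, 77, 196] ⇒ [9, 31, 78, 197]
  RvuVI CATCCGA/0: at [45, 93, 128, 153, 205] ⇒ [45, 93, 128, 153, 205]

Pooled cuts: [6, 9, 22, 31, 45, 58, 64, 76, 78, 93, 105, 128, 142, 150, 153, 165, 175, 181, 194, 197, 205]

Fragment lengths:
  6→9: 3 bp
  9→22: 13 bp
  22→31: 9 bp
  31→45: 14 bp
  45→58: 13 bp
  58→64: 6 bp
  64→76: 12 bp
  76→78: 2 bp
  78→93: 15 bp
  93→105: 12 bp
  105→128: 23 bp
  128→142: 14 bp
  142→150: 8 bp
  150→153: 3 bp
  153→165: 12 bp
  165→175: 10 bp
  175→181: 6 bp
  181→194: 13 bp
  194→197: 3 bp
  197→205: 8 bp
  205→6 (wrap): 218-205+6 = 19 bp

[2,3,3,3,6,6,8,8,9,10,12,12,12,13,13,13,14,14,15,19,23]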